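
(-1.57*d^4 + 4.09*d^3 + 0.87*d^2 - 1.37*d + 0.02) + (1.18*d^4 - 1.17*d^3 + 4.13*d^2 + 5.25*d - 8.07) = -0.39*d^4 + 2.92*d^3 + 5.0*d^2 + 3.88*d - 8.05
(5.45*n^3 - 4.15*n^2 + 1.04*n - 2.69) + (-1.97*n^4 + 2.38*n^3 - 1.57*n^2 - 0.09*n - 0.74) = -1.97*n^4 + 7.83*n^3 - 5.72*n^2 + 0.95*n - 3.43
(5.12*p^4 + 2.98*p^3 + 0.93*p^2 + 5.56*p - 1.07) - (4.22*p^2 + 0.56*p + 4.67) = 5.12*p^4 + 2.98*p^3 - 3.29*p^2 + 5.0*p - 5.74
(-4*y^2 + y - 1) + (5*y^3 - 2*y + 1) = 5*y^3 - 4*y^2 - y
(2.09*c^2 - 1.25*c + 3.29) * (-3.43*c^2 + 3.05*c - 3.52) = -7.1687*c^4 + 10.662*c^3 - 22.454*c^2 + 14.4345*c - 11.5808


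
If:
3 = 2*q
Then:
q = 3/2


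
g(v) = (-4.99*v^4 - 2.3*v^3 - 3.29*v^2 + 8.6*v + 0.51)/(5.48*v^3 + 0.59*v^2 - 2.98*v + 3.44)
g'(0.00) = 2.63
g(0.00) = 0.15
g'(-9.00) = -0.89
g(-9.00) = 8.02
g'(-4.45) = -0.80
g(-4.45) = 4.09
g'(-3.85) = -0.75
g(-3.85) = 3.62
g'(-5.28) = -0.84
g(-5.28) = 4.77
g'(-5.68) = -0.85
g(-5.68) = 5.11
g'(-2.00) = 0.56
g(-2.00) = 2.85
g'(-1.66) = 2.84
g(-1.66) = 3.33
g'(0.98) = -3.37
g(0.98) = -0.16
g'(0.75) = -3.48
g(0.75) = 0.67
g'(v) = (-16.44*v^2 - 1.18*v + 2.98)*(-4.99*v^4 - 2.3*v^3 - 3.29*v^2 + 8.6*v + 0.51)/(5.48*v^3 + 0.59*v^2 - 2.98*v + 3.44)^2 + (-19.96*v^3 - 6.9*v^2 - 6.58*v + 8.6)/(5.48*v^3 + 0.59*v^2 - 2.98*v + 3.44) = (-27.3452*v^6 - 5.8882*v^5 + 61.2828*v^4 - 149.2104*v^3 - 27.3902*v^2 - 23.237*v + 31.1038)/(30.0304*v^6 + 6.4664*v^5 - 32.3127*v^4 + 34.186*v^3 + 12.9396*v^2 - 20.5024*v + 11.8336)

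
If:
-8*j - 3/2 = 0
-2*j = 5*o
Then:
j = -3/16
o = 3/40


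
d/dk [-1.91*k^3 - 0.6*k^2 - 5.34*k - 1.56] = -5.73*k^2 - 1.2*k - 5.34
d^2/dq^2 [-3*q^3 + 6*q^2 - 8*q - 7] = 12 - 18*q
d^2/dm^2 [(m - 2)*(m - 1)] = 2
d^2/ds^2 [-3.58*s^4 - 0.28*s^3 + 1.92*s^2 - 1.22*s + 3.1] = -42.96*s^2 - 1.68*s + 3.84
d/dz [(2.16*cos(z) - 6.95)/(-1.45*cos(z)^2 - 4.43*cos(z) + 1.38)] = (-3.132*cos(z)^2 + 20.155*cos(z) + 27.8077)*sin(z)/(2.1025*cos(z)^4 + 12.847*cos(z)^3 + 15.6229*cos(z)^2 - 12.2268*cos(z) + 1.9044)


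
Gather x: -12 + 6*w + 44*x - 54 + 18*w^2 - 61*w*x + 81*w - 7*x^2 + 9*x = 18*w^2 + 87*w - 7*x^2 + x*(53 - 61*w) - 66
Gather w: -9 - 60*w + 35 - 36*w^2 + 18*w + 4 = -36*w^2 - 42*w + 30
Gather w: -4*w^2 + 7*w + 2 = -4*w^2 + 7*w + 2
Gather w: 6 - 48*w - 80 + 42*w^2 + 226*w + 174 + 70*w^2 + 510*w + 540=112*w^2 + 688*w + 640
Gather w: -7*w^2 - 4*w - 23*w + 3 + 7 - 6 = -7*w^2 - 27*w + 4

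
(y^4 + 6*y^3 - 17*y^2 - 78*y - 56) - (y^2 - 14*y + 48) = y^4 + 6*y^3 - 18*y^2 - 64*y - 104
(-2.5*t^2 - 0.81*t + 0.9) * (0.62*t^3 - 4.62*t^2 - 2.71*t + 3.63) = -1.55*t^5 + 11.0478*t^4 + 11.0752*t^3 - 11.0379*t^2 - 5.3793*t + 3.267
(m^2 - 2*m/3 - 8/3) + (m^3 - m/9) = m^3 + m^2 - 7*m/9 - 8/3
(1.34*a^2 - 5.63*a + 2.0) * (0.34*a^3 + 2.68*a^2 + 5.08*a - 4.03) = 0.4556*a^5 + 1.677*a^4 - 7.6012*a^3 - 28.6406*a^2 + 32.8489*a - 8.06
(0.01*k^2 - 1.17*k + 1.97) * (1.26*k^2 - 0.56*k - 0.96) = 0.0126*k^4 - 1.4798*k^3 + 3.1278*k^2 + 0.0199999999999998*k - 1.8912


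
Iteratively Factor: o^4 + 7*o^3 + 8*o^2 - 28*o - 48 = (o + 3)*(o^3 + 4*o^2 - 4*o - 16) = (o - 2)*(o + 3)*(o^2 + 6*o + 8) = (o - 2)*(o + 3)*(o + 4)*(o + 2)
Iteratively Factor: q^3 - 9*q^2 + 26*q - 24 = (q - 4)*(q^2 - 5*q + 6) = (q - 4)*(q - 3)*(q - 2)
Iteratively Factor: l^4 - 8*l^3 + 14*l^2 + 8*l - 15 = (l - 5)*(l^3 - 3*l^2 - l + 3) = (l - 5)*(l - 1)*(l^2 - 2*l - 3) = (l - 5)*(l - 1)*(l + 1)*(l - 3)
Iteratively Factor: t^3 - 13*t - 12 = (t - 4)*(t^2 + 4*t + 3) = (t - 4)*(t + 3)*(t + 1)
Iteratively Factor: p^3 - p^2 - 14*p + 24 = (p + 4)*(p^2 - 5*p + 6) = (p - 2)*(p + 4)*(p - 3)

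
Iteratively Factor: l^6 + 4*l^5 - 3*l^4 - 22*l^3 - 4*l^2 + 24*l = (l + 3)*(l^5 + l^4 - 6*l^3 - 4*l^2 + 8*l) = (l + 2)*(l + 3)*(l^4 - l^3 - 4*l^2 + 4*l) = (l - 1)*(l + 2)*(l + 3)*(l^3 - 4*l) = l*(l - 1)*(l + 2)*(l + 3)*(l^2 - 4) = l*(l - 1)*(l + 2)^2*(l + 3)*(l - 2)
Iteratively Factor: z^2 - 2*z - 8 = (z + 2)*(z - 4)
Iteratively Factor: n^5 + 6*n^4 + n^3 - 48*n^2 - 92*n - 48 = (n + 2)*(n^4 + 4*n^3 - 7*n^2 - 34*n - 24) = (n + 2)*(n + 4)*(n^3 - 7*n - 6) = (n + 2)^2*(n + 4)*(n^2 - 2*n - 3) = (n + 1)*(n + 2)^2*(n + 4)*(n - 3)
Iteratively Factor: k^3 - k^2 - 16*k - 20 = (k + 2)*(k^2 - 3*k - 10) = (k - 5)*(k + 2)*(k + 2)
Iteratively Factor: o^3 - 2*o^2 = (o - 2)*(o^2) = o*(o - 2)*(o)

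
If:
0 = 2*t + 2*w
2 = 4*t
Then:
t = 1/2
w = -1/2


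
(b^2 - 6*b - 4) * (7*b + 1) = 7*b^3 - 41*b^2 - 34*b - 4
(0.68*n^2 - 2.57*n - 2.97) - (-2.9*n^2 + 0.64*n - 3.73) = 3.58*n^2 - 3.21*n + 0.76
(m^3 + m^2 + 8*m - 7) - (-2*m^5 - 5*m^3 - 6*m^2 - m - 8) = 2*m^5 + 6*m^3 + 7*m^2 + 9*m + 1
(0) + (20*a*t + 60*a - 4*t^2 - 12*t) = 20*a*t + 60*a - 4*t^2 - 12*t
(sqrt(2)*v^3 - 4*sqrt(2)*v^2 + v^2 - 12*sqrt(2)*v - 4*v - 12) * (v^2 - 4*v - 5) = sqrt(2)*v^5 - 8*sqrt(2)*v^4 + v^4 - 8*v^3 - sqrt(2)*v^3 - v^2 + 68*sqrt(2)*v^2 + 68*v + 60*sqrt(2)*v + 60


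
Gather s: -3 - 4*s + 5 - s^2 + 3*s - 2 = -s^2 - s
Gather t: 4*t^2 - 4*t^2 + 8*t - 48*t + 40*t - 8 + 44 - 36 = 0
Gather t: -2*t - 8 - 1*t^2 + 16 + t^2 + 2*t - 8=0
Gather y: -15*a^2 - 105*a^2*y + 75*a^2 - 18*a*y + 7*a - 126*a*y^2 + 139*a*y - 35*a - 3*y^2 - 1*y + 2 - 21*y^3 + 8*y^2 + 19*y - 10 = 60*a^2 - 28*a - 21*y^3 + y^2*(5 - 126*a) + y*(-105*a^2 + 121*a + 18) - 8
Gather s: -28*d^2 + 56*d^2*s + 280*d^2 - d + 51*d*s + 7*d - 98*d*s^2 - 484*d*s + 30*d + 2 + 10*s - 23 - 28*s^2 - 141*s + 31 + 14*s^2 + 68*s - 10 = 252*d^2 + 36*d + s^2*(-98*d - 14) + s*(56*d^2 - 433*d - 63)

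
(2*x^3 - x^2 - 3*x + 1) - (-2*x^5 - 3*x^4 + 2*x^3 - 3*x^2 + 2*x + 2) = 2*x^5 + 3*x^4 + 2*x^2 - 5*x - 1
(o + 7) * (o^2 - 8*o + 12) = o^3 - o^2 - 44*o + 84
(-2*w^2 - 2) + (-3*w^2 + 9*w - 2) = -5*w^2 + 9*w - 4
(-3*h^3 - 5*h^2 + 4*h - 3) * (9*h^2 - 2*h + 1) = -27*h^5 - 39*h^4 + 43*h^3 - 40*h^2 + 10*h - 3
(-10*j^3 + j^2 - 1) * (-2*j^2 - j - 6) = 20*j^5 + 8*j^4 + 59*j^3 - 4*j^2 + j + 6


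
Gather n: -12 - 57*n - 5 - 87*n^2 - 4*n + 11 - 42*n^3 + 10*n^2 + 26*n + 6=-42*n^3 - 77*n^2 - 35*n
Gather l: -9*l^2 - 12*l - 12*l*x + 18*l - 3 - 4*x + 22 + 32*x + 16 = -9*l^2 + l*(6 - 12*x) + 28*x + 35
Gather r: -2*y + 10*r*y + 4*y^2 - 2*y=10*r*y + 4*y^2 - 4*y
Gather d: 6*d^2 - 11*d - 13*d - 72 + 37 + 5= 6*d^2 - 24*d - 30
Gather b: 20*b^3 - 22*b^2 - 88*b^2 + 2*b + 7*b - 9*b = 20*b^3 - 110*b^2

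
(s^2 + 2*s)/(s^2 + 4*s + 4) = s/(s + 2)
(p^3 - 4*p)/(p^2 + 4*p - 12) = p*(p + 2)/(p + 6)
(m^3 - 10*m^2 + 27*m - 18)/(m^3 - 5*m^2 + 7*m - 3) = (m - 6)/(m - 1)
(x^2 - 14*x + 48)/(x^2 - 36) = (x - 8)/(x + 6)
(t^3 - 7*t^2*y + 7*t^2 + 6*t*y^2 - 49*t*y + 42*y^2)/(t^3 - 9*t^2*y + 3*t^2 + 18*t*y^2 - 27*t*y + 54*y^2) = (-t^2 + t*y - 7*t + 7*y)/(-t^2 + 3*t*y - 3*t + 9*y)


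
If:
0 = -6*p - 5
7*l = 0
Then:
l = 0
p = -5/6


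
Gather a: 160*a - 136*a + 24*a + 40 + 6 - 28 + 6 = 48*a + 24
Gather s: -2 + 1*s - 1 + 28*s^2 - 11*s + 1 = 28*s^2 - 10*s - 2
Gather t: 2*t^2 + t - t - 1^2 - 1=2*t^2 - 2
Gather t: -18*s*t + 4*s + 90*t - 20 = 4*s + t*(90 - 18*s) - 20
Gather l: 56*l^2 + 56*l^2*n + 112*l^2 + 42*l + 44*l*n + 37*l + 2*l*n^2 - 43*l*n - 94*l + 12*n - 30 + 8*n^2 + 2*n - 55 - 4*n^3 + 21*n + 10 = l^2*(56*n + 168) + l*(2*n^2 + n - 15) - 4*n^3 + 8*n^2 + 35*n - 75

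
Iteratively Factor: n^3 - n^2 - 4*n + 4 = (n - 2)*(n^2 + n - 2) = (n - 2)*(n - 1)*(n + 2)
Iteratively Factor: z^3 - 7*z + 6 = (z - 1)*(z^2 + z - 6) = (z - 1)*(z + 3)*(z - 2)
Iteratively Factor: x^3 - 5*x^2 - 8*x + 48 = (x - 4)*(x^2 - x - 12) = (x - 4)*(x + 3)*(x - 4)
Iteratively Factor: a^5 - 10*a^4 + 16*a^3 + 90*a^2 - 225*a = (a - 5)*(a^4 - 5*a^3 - 9*a^2 + 45*a) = a*(a - 5)*(a^3 - 5*a^2 - 9*a + 45) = a*(a - 5)*(a - 3)*(a^2 - 2*a - 15) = a*(a - 5)*(a - 3)*(a + 3)*(a - 5)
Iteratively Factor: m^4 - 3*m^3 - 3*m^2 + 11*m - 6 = (m - 3)*(m^3 - 3*m + 2) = (m - 3)*(m + 2)*(m^2 - 2*m + 1) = (m - 3)*(m - 1)*(m + 2)*(m - 1)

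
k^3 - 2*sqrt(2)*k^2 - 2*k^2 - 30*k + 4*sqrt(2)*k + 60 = (k - 2)*(k - 5*sqrt(2))*(k + 3*sqrt(2))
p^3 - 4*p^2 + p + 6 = (p - 3)*(p - 2)*(p + 1)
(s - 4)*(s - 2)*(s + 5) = s^3 - s^2 - 22*s + 40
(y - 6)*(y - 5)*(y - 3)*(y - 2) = y^4 - 16*y^3 + 91*y^2 - 216*y + 180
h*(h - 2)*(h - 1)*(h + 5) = h^4 + 2*h^3 - 13*h^2 + 10*h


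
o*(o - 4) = o^2 - 4*o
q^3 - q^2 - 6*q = q*(q - 3)*(q + 2)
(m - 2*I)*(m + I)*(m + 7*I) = m^3 + 6*I*m^2 + 9*m + 14*I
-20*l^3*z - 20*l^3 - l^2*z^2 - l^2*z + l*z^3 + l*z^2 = (-5*l + z)*(4*l + z)*(l*z + l)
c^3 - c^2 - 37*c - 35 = (c - 7)*(c + 1)*(c + 5)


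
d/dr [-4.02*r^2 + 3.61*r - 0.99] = 3.61 - 8.04*r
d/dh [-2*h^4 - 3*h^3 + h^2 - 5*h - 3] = -8*h^3 - 9*h^2 + 2*h - 5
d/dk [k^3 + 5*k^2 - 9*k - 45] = 3*k^2 + 10*k - 9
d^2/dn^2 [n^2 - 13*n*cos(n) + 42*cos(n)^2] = 13*n*cos(n) + 168*sin(n)^2 + 26*sin(n) - 82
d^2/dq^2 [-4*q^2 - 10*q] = -8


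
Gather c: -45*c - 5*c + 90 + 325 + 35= 450 - 50*c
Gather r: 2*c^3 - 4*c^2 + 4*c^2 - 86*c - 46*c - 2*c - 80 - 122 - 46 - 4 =2*c^3 - 134*c - 252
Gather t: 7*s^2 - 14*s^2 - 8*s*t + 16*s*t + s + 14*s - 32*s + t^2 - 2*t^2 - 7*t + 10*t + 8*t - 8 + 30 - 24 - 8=-7*s^2 - 17*s - t^2 + t*(8*s + 11) - 10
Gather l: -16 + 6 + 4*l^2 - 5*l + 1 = 4*l^2 - 5*l - 9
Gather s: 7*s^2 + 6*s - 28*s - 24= 7*s^2 - 22*s - 24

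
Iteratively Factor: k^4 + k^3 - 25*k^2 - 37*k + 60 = (k + 4)*(k^3 - 3*k^2 - 13*k + 15) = (k - 1)*(k + 4)*(k^2 - 2*k - 15) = (k - 1)*(k + 3)*(k + 4)*(k - 5)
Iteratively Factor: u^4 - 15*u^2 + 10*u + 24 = (u + 1)*(u^3 - u^2 - 14*u + 24) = (u - 3)*(u + 1)*(u^2 + 2*u - 8) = (u - 3)*(u - 2)*(u + 1)*(u + 4)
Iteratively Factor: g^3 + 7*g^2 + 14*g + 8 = (g + 2)*(g^2 + 5*g + 4) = (g + 2)*(g + 4)*(g + 1)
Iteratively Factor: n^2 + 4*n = (n)*(n + 4)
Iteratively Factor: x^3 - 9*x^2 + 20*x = (x - 4)*(x^2 - 5*x) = (x - 5)*(x - 4)*(x)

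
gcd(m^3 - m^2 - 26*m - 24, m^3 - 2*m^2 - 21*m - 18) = m^2 - 5*m - 6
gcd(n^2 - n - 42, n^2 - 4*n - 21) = n - 7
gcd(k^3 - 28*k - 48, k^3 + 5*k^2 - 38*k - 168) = k^2 - 2*k - 24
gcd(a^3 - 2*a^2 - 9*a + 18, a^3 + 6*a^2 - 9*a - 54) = a^2 - 9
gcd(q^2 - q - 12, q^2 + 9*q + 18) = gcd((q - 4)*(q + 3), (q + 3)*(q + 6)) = q + 3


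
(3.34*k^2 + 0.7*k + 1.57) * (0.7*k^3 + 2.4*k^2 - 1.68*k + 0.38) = 2.338*k^5 + 8.506*k^4 - 2.8322*k^3 + 3.8612*k^2 - 2.3716*k + 0.5966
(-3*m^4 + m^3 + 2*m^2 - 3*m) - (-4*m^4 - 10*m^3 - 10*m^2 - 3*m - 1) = m^4 + 11*m^3 + 12*m^2 + 1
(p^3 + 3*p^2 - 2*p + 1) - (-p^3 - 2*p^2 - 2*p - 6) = 2*p^3 + 5*p^2 + 7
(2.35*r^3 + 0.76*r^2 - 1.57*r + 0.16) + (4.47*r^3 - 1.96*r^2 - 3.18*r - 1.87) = 6.82*r^3 - 1.2*r^2 - 4.75*r - 1.71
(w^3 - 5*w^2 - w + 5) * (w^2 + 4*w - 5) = w^5 - w^4 - 26*w^3 + 26*w^2 + 25*w - 25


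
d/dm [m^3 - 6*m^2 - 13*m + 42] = 3*m^2 - 12*m - 13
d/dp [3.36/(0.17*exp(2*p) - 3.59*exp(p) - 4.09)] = (12.0624 - 1.1424*exp(p))*exp(p)/(-0.17*exp(2*p) + 3.59*exp(p) + 4.09)^2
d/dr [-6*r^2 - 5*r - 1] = -12*r - 5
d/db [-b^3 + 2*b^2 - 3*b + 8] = -3*b^2 + 4*b - 3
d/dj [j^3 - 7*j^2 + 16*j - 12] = 3*j^2 - 14*j + 16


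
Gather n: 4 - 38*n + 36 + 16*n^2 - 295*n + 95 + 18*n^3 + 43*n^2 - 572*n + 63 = 18*n^3 + 59*n^2 - 905*n + 198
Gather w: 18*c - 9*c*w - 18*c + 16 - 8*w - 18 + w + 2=w*(-9*c - 7)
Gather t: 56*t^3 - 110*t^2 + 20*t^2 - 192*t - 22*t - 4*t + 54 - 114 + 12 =56*t^3 - 90*t^2 - 218*t - 48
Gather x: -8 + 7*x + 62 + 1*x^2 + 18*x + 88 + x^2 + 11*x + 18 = 2*x^2 + 36*x + 160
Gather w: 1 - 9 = -8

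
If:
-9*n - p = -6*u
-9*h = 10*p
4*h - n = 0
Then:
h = 20*u/117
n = 80*u/117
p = -2*u/13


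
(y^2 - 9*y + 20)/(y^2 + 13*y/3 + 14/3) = 3*(y^2 - 9*y + 20)/(3*y^2 + 13*y + 14)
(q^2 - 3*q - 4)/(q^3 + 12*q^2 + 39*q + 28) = (q - 4)/(q^2 + 11*q + 28)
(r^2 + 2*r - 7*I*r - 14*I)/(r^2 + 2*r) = (r - 7*I)/r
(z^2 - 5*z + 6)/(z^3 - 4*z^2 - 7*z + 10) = (z^2 - 5*z + 6)/(z^3 - 4*z^2 - 7*z + 10)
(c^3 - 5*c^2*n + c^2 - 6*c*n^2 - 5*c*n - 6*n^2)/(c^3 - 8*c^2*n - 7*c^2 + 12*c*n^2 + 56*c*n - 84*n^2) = (c^2 + c*n + c + n)/(c^2 - 2*c*n - 7*c + 14*n)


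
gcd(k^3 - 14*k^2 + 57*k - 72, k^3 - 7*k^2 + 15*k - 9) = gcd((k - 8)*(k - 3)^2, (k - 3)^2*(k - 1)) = k^2 - 6*k + 9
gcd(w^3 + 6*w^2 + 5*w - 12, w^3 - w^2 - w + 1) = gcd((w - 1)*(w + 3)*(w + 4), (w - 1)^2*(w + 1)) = w - 1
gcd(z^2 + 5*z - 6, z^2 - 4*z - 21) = 1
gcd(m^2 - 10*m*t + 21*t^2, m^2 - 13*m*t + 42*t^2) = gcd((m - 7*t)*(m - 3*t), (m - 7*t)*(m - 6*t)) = -m + 7*t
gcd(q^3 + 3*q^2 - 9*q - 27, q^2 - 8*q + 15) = q - 3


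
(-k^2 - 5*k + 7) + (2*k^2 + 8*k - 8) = k^2 + 3*k - 1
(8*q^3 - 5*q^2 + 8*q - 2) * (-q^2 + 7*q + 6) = -8*q^5 + 61*q^4 + 5*q^3 + 28*q^2 + 34*q - 12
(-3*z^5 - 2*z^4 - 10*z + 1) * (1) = -3*z^5 - 2*z^4 - 10*z + 1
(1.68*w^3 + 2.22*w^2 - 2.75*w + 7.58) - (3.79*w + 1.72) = 1.68*w^3 + 2.22*w^2 - 6.54*w + 5.86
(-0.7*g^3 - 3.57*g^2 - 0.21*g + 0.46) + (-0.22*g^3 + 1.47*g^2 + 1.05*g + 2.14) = -0.92*g^3 - 2.1*g^2 + 0.84*g + 2.6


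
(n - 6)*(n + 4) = n^2 - 2*n - 24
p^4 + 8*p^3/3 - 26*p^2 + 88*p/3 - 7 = (p - 3)*(p - 1)*(p - 1/3)*(p + 7)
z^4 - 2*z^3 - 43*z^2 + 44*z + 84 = (z - 7)*(z - 2)*(z + 1)*(z + 6)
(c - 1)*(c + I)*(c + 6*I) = c^3 - c^2 + 7*I*c^2 - 6*c - 7*I*c + 6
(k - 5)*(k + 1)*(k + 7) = k^3 + 3*k^2 - 33*k - 35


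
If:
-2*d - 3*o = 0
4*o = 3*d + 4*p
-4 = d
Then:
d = -4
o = 8/3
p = 17/3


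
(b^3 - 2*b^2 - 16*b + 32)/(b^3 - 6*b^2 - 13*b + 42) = (b^2 - 16)/(b^2 - 4*b - 21)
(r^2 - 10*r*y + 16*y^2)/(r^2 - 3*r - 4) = (-r^2 + 10*r*y - 16*y^2)/(-r^2 + 3*r + 4)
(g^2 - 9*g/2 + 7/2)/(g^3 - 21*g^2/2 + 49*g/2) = (g - 1)/(g*(g - 7))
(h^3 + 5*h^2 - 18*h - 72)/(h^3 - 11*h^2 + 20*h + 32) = (h^2 + 9*h + 18)/(h^2 - 7*h - 8)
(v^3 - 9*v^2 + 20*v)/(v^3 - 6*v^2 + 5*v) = (v - 4)/(v - 1)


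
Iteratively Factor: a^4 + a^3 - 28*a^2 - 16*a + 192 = (a + 4)*(a^3 - 3*a^2 - 16*a + 48) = (a + 4)^2*(a^2 - 7*a + 12) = (a - 3)*(a + 4)^2*(a - 4)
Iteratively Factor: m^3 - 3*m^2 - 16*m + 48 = (m - 3)*(m^2 - 16) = (m - 4)*(m - 3)*(m + 4)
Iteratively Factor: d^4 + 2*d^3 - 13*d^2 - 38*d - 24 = (d + 3)*(d^3 - d^2 - 10*d - 8) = (d - 4)*(d + 3)*(d^2 + 3*d + 2) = (d - 4)*(d + 1)*(d + 3)*(d + 2)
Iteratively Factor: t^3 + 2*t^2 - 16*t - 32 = (t - 4)*(t^2 + 6*t + 8) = (t - 4)*(t + 2)*(t + 4)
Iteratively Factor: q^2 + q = (q + 1)*(q)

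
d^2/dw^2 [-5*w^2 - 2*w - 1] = -10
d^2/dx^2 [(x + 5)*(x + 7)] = 2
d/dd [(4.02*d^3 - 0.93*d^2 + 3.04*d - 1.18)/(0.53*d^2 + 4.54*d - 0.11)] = (2.1306*d^4 + 36.5016*d^3 - 7.16*d^2 + 1.4554*d + 5.0228)/(0.2809*d^4 + 4.8124*d^3 + 20.495*d^2 - 0.9988*d + 0.0121)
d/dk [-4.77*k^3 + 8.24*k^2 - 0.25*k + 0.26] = -14.31*k^2 + 16.48*k - 0.25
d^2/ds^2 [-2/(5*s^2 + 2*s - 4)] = 4*(25*s^2 + 10*s - 4*(5*s + 1)^2 - 20)/(5*s^2 + 2*s - 4)^3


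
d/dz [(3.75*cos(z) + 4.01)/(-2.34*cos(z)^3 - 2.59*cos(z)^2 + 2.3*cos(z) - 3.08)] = (-17.55*cos(z)^3 - 37.8627*cos(z)^2 - 20.7718*cos(z) + 20.773)*sin(z)/(5.4756*cos(z)^6 + 12.1212*cos(z)^5 - 4.0559*cos(z)^4 + 2.5004*cos(z)^3 + 21.2444*cos(z)^2 - 14.168*cos(z) + 9.4864)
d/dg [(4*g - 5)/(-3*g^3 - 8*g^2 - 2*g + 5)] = (24*g^3 - 13*g^2 - 80*g + 10)/(9*g^6 + 48*g^5 + 76*g^4 + 2*g^3 - 76*g^2 - 20*g + 25)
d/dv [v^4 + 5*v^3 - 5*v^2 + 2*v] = 4*v^3 + 15*v^2 - 10*v + 2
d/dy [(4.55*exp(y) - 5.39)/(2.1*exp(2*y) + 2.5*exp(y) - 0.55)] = (-9.555*exp(2*y) + 22.638*exp(y) + 10.9725)*exp(y)/(4.41*exp(4*y) + 10.5*exp(3*y) + 3.94*exp(2*y) - 2.75*exp(y) + 0.3025)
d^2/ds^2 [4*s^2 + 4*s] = 8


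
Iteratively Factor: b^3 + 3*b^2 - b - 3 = (b + 1)*(b^2 + 2*b - 3) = (b - 1)*(b + 1)*(b + 3)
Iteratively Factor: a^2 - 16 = (a + 4)*(a - 4)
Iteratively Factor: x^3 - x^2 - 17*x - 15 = (x - 5)*(x^2 + 4*x + 3) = (x - 5)*(x + 3)*(x + 1)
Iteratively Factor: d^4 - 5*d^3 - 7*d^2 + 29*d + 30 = (d - 3)*(d^3 - 2*d^2 - 13*d - 10) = (d - 3)*(d + 1)*(d^2 - 3*d - 10) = (d - 5)*(d - 3)*(d + 1)*(d + 2)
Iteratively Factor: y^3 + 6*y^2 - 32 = (y + 4)*(y^2 + 2*y - 8) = (y + 4)^2*(y - 2)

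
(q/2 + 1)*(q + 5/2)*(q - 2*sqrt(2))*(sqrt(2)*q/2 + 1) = sqrt(2)*q^4/4 - q^3/2 + 9*sqrt(2)*q^3/8 - 9*q^2/4 + sqrt(2)*q^2/4 - 9*sqrt(2)*q/2 - 5*q/2 - 5*sqrt(2)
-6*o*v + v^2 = v*(-6*o + v)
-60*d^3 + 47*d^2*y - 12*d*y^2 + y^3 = (-5*d + y)*(-4*d + y)*(-3*d + y)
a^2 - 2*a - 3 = (a - 3)*(a + 1)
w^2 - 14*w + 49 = (w - 7)^2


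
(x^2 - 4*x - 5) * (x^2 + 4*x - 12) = x^4 - 33*x^2 + 28*x + 60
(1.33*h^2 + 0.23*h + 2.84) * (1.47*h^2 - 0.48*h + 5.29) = 1.9551*h^4 - 0.3003*h^3 + 11.1001*h^2 - 0.1465*h + 15.0236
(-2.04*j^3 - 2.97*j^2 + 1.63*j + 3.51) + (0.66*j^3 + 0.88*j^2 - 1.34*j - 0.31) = -1.38*j^3 - 2.09*j^2 + 0.29*j + 3.2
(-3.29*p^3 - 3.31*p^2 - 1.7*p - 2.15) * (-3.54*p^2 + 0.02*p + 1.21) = 11.6466*p^5 + 11.6516*p^4 + 1.9709*p^3 + 3.5719*p^2 - 2.1*p - 2.6015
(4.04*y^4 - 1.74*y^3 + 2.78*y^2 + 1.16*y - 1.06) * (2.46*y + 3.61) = 9.9384*y^5 + 10.304*y^4 + 0.557399999999999*y^3 + 12.8894*y^2 + 1.58*y - 3.8266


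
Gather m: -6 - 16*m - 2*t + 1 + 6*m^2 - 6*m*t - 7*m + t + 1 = 6*m^2 + m*(-6*t - 23) - t - 4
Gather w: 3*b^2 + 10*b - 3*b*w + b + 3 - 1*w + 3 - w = 3*b^2 + 11*b + w*(-3*b - 2) + 6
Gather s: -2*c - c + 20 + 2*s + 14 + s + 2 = -3*c + 3*s + 36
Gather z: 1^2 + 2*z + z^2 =z^2 + 2*z + 1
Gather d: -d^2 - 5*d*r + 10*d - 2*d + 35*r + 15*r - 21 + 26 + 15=-d^2 + d*(8 - 5*r) + 50*r + 20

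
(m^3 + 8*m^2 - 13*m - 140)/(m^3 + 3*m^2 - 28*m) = (m + 5)/m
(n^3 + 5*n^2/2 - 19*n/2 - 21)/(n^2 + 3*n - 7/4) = 2*(n^2 - n - 6)/(2*n - 1)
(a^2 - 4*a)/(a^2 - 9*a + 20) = a/(a - 5)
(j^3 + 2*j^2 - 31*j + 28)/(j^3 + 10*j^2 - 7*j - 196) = (j - 1)/(j + 7)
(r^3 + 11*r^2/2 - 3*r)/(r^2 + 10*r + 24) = r*(2*r - 1)/(2*(r + 4))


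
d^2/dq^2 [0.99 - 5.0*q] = 0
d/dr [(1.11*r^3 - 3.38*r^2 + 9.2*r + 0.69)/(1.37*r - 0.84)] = (3.0414*r^3 - 7.4278*r^2 + 5.6784*r - 8.6733)/(1.8769*r^2 - 2.3016*r + 0.7056)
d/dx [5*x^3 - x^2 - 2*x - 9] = 15*x^2 - 2*x - 2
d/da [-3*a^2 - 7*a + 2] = -6*a - 7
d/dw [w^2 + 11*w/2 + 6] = 2*w + 11/2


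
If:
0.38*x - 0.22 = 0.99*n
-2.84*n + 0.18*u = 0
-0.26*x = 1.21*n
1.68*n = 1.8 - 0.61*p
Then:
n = -0.08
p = 3.17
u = -1.26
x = 0.37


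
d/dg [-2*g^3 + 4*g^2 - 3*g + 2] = -6*g^2 + 8*g - 3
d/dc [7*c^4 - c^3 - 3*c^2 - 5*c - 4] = 28*c^3 - 3*c^2 - 6*c - 5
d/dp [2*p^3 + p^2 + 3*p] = 6*p^2 + 2*p + 3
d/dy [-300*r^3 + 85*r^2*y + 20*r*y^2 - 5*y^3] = 85*r^2 + 40*r*y - 15*y^2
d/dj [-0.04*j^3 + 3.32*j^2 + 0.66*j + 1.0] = -0.12*j^2 + 6.64*j + 0.66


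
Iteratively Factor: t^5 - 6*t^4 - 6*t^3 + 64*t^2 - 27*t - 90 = (t + 3)*(t^4 - 9*t^3 + 21*t^2 + t - 30) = (t - 3)*(t + 3)*(t^3 - 6*t^2 + 3*t + 10) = (t - 5)*(t - 3)*(t + 3)*(t^2 - t - 2) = (t - 5)*(t - 3)*(t - 2)*(t + 3)*(t + 1)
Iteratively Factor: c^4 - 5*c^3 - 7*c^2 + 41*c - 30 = (c + 3)*(c^3 - 8*c^2 + 17*c - 10) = (c - 1)*(c + 3)*(c^2 - 7*c + 10) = (c - 5)*(c - 1)*(c + 3)*(c - 2)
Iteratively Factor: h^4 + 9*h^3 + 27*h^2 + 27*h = (h + 3)*(h^3 + 6*h^2 + 9*h) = h*(h + 3)*(h^2 + 6*h + 9) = h*(h + 3)^2*(h + 3)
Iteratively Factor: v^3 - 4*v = (v)*(v^2 - 4) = v*(v - 2)*(v + 2)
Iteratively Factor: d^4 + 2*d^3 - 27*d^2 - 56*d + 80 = (d - 1)*(d^3 + 3*d^2 - 24*d - 80) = (d - 1)*(d + 4)*(d^2 - d - 20) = (d - 1)*(d + 4)^2*(d - 5)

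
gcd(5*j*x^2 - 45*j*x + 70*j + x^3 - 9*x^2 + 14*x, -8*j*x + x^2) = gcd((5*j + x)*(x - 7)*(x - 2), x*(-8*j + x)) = 1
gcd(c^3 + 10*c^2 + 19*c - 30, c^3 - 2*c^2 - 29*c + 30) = c^2 + 4*c - 5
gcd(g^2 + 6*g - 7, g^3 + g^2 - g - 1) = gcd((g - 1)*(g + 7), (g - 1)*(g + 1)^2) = g - 1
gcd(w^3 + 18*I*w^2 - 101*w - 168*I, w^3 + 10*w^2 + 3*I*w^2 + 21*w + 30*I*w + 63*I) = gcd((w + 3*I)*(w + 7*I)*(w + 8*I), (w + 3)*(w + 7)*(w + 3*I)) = w + 3*I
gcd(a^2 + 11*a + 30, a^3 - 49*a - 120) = a + 5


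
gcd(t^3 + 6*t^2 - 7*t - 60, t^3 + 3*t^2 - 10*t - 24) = t^2 + t - 12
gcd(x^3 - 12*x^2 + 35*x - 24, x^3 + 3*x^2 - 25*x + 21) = x^2 - 4*x + 3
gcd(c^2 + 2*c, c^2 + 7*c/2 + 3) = c + 2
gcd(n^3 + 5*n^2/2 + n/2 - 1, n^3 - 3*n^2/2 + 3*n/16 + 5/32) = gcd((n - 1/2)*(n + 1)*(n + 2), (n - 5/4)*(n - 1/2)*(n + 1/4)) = n - 1/2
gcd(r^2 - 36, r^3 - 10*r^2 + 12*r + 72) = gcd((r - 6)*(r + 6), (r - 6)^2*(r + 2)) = r - 6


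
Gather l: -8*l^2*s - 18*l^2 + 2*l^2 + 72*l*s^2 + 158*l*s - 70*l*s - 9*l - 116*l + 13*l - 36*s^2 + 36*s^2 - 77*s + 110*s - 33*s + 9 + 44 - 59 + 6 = l^2*(-8*s - 16) + l*(72*s^2 + 88*s - 112)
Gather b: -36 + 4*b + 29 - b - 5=3*b - 12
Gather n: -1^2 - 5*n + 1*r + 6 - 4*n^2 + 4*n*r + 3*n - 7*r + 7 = -4*n^2 + n*(4*r - 2) - 6*r + 12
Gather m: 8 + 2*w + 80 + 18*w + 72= 20*w + 160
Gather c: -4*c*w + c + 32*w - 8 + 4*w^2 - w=c*(1 - 4*w) + 4*w^2 + 31*w - 8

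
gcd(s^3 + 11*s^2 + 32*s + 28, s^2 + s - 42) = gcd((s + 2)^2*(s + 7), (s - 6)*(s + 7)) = s + 7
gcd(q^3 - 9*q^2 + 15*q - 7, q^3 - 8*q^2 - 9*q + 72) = 1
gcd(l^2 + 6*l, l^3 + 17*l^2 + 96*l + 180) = l + 6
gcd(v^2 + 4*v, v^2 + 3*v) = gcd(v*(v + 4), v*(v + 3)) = v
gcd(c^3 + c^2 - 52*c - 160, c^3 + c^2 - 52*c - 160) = c^3 + c^2 - 52*c - 160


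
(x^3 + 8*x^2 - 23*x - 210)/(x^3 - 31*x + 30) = (x + 7)/(x - 1)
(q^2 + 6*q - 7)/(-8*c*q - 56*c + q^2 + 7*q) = (q - 1)/(-8*c + q)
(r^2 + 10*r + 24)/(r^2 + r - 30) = (r + 4)/(r - 5)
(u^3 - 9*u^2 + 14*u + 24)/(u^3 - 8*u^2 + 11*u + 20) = (u - 6)/(u - 5)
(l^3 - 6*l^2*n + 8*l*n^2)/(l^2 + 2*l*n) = (l^2 - 6*l*n + 8*n^2)/(l + 2*n)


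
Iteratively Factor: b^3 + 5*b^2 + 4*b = (b + 1)*(b^2 + 4*b) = b*(b + 1)*(b + 4)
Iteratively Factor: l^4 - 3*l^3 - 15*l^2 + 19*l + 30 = (l - 5)*(l^3 + 2*l^2 - 5*l - 6) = (l - 5)*(l + 1)*(l^2 + l - 6) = (l - 5)*(l + 1)*(l + 3)*(l - 2)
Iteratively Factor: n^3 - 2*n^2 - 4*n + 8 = (n + 2)*(n^2 - 4*n + 4) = (n - 2)*(n + 2)*(n - 2)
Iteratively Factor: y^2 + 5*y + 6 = (y + 3)*(y + 2)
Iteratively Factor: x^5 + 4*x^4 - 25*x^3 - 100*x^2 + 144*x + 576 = (x + 4)*(x^4 - 25*x^2 + 144) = (x + 3)*(x + 4)*(x^3 - 3*x^2 - 16*x + 48) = (x + 3)*(x + 4)^2*(x^2 - 7*x + 12) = (x - 3)*(x + 3)*(x + 4)^2*(x - 4)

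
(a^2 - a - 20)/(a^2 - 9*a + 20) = (a + 4)/(a - 4)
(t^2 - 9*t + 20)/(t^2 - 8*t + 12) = (t^2 - 9*t + 20)/(t^2 - 8*t + 12)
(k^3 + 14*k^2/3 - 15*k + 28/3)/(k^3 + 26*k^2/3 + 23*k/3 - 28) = (k - 1)/(k + 3)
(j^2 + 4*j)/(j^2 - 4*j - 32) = j/(j - 8)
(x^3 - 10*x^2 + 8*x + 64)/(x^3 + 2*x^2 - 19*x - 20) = (x^2 - 6*x - 16)/(x^2 + 6*x + 5)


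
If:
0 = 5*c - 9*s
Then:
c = 9*s/5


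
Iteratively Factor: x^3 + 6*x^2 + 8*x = (x + 4)*(x^2 + 2*x) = x*(x + 4)*(x + 2)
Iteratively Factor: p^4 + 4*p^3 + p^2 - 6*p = (p)*(p^3 + 4*p^2 + p - 6) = p*(p + 2)*(p^2 + 2*p - 3) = p*(p - 1)*(p + 2)*(p + 3)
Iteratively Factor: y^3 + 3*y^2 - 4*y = (y)*(y^2 + 3*y - 4) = y*(y - 1)*(y + 4)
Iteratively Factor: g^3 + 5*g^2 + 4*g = (g + 1)*(g^2 + 4*g) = (g + 1)*(g + 4)*(g)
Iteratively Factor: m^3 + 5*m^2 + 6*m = (m + 2)*(m^2 + 3*m) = m*(m + 2)*(m + 3)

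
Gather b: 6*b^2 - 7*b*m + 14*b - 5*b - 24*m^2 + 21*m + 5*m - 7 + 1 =6*b^2 + b*(9 - 7*m) - 24*m^2 + 26*m - 6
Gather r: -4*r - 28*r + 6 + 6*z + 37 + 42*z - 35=-32*r + 48*z + 8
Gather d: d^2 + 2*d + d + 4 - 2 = d^2 + 3*d + 2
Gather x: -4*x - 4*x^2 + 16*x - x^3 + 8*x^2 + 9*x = -x^3 + 4*x^2 + 21*x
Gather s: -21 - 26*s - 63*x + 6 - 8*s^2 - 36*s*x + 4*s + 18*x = -8*s^2 + s*(-36*x - 22) - 45*x - 15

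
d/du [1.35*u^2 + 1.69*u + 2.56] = 2.7*u + 1.69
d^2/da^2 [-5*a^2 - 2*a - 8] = -10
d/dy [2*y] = 2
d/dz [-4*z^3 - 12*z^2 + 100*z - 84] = -12*z^2 - 24*z + 100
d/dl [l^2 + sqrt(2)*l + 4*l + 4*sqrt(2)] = 2*l + sqrt(2) + 4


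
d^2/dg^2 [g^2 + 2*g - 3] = 2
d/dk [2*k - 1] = 2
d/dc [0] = 0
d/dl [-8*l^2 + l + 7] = 1 - 16*l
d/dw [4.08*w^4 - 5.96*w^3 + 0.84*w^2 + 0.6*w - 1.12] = 16.32*w^3 - 17.88*w^2 + 1.68*w + 0.6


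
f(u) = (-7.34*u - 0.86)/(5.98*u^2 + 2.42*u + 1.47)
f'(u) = (-11.96*u - 2.42)*(-7.34*u - 0.86)/(5.98*u^2 + 2.42*u + 1.47)^2 - 7.34/(5.98*u^2 + 2.42*u + 1.47)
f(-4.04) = 0.32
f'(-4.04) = 0.08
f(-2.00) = 0.67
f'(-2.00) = 0.35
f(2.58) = -0.42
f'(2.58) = 0.14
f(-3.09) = 0.43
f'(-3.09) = 0.15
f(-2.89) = 0.46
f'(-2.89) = 0.17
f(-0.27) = 0.90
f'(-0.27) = -5.28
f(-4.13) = 0.32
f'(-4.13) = 0.08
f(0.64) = -1.02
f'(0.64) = 0.53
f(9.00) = -0.13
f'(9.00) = 0.01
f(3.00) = -0.37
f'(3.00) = 0.11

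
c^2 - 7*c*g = c*(c - 7*g)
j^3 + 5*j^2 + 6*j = j*(j + 2)*(j + 3)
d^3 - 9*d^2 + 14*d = d*(d - 7)*(d - 2)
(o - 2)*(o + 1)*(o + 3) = o^3 + 2*o^2 - 5*o - 6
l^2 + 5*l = l*(l + 5)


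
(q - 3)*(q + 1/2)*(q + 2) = q^3 - q^2/2 - 13*q/2 - 3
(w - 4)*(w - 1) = w^2 - 5*w + 4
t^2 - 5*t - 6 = (t - 6)*(t + 1)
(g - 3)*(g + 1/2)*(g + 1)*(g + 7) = g^4 + 11*g^3/2 - 29*g^2/2 - 59*g/2 - 21/2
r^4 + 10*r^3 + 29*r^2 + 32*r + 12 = (r + 1)^2*(r + 2)*(r + 6)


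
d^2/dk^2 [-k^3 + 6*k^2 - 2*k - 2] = 12 - 6*k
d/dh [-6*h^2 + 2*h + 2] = 2 - 12*h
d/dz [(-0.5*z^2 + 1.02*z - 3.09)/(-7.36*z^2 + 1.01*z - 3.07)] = (7.0022*z^2 - 42.4148*z - 0.0105)/(54.1696*z^4 - 14.8672*z^3 + 46.2105*z^2 - 6.2014*z + 9.4249)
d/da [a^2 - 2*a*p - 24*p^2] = 2*a - 2*p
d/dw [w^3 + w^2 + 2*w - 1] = 3*w^2 + 2*w + 2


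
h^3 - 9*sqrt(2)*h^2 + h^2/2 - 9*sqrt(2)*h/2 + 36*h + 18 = (h + 1/2)*(h - 6*sqrt(2))*(h - 3*sqrt(2))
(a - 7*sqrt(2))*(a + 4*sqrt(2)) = a^2 - 3*sqrt(2)*a - 56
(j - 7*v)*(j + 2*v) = j^2 - 5*j*v - 14*v^2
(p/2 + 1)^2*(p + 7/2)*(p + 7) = p^4/4 + 29*p^3/8 + 141*p^2/8 + 35*p + 49/2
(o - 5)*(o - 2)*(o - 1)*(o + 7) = o^4 - o^3 - 39*o^2 + 109*o - 70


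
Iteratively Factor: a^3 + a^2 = (a)*(a^2 + a) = a*(a + 1)*(a)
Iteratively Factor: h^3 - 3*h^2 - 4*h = (h)*(h^2 - 3*h - 4) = h*(h + 1)*(h - 4)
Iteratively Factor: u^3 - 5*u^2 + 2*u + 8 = (u - 2)*(u^2 - 3*u - 4) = (u - 4)*(u - 2)*(u + 1)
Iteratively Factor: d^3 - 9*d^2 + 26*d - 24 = (d - 2)*(d^2 - 7*d + 12) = (d - 4)*(d - 2)*(d - 3)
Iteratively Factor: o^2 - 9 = (o + 3)*(o - 3)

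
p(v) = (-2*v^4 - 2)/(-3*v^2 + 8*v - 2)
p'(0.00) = 4.00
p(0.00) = 1.00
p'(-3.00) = -2.56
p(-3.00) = 3.09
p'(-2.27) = -1.69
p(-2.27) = 1.55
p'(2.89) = -36.25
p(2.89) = 35.95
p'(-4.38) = -4.28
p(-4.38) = 7.80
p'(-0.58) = 0.23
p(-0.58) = 0.29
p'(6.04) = 9.05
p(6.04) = 42.20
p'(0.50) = 6.00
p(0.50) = -1.70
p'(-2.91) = -2.45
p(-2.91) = 2.87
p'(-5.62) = -5.87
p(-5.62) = 14.09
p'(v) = -8*v^3/(-3*v^2 + 8*v - 2) + (6*v - 8)*(-2*v^4 - 2)/(-3*v^2 + 8*v - 2)^2 = 4*(2*v^3*(3*v^2 - 8*v + 2) - (3*v - 4)*(v^4 + 1))/(3*v^2 - 8*v + 2)^2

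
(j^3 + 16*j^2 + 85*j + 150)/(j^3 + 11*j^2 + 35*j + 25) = (j + 6)/(j + 1)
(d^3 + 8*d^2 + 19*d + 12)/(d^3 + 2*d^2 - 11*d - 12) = (d + 3)/(d - 3)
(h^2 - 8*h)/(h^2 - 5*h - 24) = h/(h + 3)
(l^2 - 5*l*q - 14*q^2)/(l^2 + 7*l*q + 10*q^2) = (l - 7*q)/(l + 5*q)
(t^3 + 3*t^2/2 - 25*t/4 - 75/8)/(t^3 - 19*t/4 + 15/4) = (4*t^2 - 4*t - 15)/(2*(2*t^2 - 5*t + 3))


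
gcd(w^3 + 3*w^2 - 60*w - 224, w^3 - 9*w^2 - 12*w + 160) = w^2 - 4*w - 32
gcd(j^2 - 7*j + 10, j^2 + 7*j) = 1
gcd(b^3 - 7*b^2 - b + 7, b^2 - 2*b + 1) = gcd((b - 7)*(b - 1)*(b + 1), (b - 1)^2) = b - 1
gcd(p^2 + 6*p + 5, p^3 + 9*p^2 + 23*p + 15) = p^2 + 6*p + 5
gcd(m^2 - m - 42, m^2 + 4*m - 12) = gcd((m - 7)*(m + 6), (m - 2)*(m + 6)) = m + 6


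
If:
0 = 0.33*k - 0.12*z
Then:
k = 0.363636363636364*z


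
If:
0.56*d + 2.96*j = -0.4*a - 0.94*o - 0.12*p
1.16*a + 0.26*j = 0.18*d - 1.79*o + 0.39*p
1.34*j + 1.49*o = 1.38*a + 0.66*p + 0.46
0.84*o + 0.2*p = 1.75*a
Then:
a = -0.016592737292245*p - 0.101716239904615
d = -3.86038945729342*p - 2.07792104222988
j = 0.778634738291008*p + 0.474161007688214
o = -0.272663440787415*p - 0.211908833134614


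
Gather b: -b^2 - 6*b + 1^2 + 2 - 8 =-b^2 - 6*b - 5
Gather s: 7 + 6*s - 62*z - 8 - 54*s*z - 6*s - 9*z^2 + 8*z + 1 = -54*s*z - 9*z^2 - 54*z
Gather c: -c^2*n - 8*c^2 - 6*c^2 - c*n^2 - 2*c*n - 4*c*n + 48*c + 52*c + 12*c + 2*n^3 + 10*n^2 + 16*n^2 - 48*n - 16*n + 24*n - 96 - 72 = c^2*(-n - 14) + c*(-n^2 - 6*n + 112) + 2*n^3 + 26*n^2 - 40*n - 168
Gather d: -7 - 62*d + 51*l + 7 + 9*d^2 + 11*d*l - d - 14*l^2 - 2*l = 9*d^2 + d*(11*l - 63) - 14*l^2 + 49*l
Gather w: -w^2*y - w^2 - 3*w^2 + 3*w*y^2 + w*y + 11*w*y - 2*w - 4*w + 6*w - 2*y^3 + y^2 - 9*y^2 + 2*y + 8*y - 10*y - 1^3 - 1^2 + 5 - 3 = w^2*(-y - 4) + w*(3*y^2 + 12*y) - 2*y^3 - 8*y^2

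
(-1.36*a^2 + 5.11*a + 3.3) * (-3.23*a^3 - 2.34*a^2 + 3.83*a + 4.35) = 4.3928*a^5 - 13.3229*a^4 - 27.8252*a^3 + 5.9333*a^2 + 34.8675*a + 14.355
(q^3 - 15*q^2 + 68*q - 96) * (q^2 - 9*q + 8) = q^5 - 24*q^4 + 211*q^3 - 828*q^2 + 1408*q - 768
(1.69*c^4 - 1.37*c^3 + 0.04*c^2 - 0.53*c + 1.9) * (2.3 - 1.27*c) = -2.1463*c^5 + 5.6269*c^4 - 3.2018*c^3 + 0.7651*c^2 - 3.632*c + 4.37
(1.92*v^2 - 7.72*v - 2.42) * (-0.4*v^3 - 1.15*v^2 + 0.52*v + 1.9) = -0.768*v^5 + 0.88*v^4 + 10.8444*v^3 + 2.4166*v^2 - 15.9264*v - 4.598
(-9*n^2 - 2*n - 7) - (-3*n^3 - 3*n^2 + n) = 3*n^3 - 6*n^2 - 3*n - 7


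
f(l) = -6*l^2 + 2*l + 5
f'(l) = 2 - 12*l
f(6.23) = -215.42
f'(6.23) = -72.76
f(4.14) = -89.56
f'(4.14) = -47.68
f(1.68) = -8.57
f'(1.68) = -18.16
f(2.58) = -29.78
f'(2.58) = -28.96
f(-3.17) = -61.63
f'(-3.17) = 40.04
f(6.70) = -250.94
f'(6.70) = -78.40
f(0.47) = 4.61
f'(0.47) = -3.64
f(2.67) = -32.43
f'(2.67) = -30.04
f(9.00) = -463.00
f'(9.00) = -106.00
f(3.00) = -43.00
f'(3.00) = -34.00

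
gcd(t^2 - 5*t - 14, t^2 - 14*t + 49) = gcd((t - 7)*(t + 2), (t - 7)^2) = t - 7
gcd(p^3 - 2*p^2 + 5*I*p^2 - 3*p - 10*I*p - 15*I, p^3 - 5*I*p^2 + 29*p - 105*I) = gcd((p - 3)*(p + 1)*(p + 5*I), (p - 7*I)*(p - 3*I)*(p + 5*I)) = p + 5*I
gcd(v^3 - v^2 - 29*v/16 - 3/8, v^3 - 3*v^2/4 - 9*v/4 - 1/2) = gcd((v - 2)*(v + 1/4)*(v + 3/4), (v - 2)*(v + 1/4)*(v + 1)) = v^2 - 7*v/4 - 1/2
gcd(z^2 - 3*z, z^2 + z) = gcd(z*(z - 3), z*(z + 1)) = z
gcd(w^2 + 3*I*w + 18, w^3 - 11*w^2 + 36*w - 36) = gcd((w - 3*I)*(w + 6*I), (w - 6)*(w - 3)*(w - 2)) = 1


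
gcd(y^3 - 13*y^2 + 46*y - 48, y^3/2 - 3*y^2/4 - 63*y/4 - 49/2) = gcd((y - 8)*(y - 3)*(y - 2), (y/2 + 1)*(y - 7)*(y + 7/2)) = 1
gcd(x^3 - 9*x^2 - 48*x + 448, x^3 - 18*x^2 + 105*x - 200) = x - 8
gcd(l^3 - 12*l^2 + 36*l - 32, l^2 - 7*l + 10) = l - 2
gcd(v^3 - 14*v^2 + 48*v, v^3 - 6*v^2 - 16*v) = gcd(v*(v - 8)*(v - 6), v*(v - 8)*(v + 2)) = v^2 - 8*v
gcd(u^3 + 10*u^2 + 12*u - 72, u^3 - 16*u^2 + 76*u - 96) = u - 2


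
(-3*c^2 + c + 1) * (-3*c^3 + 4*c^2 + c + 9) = 9*c^5 - 15*c^4 - 2*c^3 - 22*c^2 + 10*c + 9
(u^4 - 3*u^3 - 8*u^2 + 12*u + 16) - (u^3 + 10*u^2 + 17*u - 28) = u^4 - 4*u^3 - 18*u^2 - 5*u + 44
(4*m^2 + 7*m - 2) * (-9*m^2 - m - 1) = -36*m^4 - 67*m^3 + 7*m^2 - 5*m + 2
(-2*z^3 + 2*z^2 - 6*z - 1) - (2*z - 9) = -2*z^3 + 2*z^2 - 8*z + 8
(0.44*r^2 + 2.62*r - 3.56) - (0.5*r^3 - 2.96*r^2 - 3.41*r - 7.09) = -0.5*r^3 + 3.4*r^2 + 6.03*r + 3.53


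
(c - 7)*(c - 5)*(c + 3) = c^3 - 9*c^2 - c + 105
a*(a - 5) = a^2 - 5*a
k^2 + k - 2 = (k - 1)*(k + 2)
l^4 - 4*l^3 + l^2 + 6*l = l*(l - 3)*(l - 2)*(l + 1)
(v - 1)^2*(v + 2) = v^3 - 3*v + 2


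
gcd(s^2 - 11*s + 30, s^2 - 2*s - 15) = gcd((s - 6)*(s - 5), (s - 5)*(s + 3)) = s - 5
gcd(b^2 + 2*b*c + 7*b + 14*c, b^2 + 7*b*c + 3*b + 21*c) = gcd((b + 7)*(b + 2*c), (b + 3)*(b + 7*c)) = 1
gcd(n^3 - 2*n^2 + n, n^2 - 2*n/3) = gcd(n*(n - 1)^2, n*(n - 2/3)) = n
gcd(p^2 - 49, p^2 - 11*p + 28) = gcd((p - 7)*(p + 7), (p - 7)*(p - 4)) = p - 7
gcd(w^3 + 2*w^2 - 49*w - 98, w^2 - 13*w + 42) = w - 7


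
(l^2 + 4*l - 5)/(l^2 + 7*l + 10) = (l - 1)/(l + 2)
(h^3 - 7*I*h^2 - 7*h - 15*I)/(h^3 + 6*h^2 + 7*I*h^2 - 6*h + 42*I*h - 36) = (h^2 - 8*I*h - 15)/(h^2 + 6*h*(1 + I) + 36*I)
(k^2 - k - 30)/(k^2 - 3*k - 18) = (k + 5)/(k + 3)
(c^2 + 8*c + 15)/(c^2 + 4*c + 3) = (c + 5)/(c + 1)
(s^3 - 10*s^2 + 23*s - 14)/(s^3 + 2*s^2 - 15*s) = (s^3 - 10*s^2 + 23*s - 14)/(s*(s^2 + 2*s - 15))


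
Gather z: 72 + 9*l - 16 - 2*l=7*l + 56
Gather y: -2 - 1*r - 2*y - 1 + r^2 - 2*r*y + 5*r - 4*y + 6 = r^2 + 4*r + y*(-2*r - 6) + 3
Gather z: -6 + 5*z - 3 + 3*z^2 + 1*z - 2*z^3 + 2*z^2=-2*z^3 + 5*z^2 + 6*z - 9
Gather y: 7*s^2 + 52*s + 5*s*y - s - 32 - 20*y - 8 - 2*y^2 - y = 7*s^2 + 51*s - 2*y^2 + y*(5*s - 21) - 40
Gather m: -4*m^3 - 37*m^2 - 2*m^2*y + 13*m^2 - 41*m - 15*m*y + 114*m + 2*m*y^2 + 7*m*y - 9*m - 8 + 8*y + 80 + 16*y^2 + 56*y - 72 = -4*m^3 + m^2*(-2*y - 24) + m*(2*y^2 - 8*y + 64) + 16*y^2 + 64*y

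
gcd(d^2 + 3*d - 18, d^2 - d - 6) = d - 3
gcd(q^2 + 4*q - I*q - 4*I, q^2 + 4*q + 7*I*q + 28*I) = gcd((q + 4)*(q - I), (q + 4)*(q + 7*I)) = q + 4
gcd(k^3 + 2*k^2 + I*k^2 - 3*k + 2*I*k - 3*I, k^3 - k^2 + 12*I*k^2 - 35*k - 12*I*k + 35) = k - 1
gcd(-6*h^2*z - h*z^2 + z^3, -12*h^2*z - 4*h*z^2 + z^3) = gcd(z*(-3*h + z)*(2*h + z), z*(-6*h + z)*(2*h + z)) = 2*h*z + z^2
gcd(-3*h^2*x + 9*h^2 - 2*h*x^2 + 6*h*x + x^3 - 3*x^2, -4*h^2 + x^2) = 1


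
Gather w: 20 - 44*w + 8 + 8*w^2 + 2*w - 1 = 8*w^2 - 42*w + 27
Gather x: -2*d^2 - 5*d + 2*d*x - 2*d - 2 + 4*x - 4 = -2*d^2 - 7*d + x*(2*d + 4) - 6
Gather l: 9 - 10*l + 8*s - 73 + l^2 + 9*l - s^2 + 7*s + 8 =l^2 - l - s^2 + 15*s - 56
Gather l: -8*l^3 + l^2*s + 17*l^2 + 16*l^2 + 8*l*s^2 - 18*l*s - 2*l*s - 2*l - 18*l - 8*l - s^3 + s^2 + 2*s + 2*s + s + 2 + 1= -8*l^3 + l^2*(s + 33) + l*(8*s^2 - 20*s - 28) - s^3 + s^2 + 5*s + 3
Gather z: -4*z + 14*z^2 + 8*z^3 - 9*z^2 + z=8*z^3 + 5*z^2 - 3*z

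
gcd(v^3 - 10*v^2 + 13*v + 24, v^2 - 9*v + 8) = v - 8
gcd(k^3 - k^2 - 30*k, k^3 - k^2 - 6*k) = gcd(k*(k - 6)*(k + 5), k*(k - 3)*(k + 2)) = k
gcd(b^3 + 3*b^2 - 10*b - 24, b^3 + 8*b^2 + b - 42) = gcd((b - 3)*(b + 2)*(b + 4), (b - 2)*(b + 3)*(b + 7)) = 1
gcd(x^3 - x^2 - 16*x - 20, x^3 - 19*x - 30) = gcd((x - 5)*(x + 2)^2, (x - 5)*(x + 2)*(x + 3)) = x^2 - 3*x - 10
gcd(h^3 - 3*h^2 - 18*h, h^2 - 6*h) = h^2 - 6*h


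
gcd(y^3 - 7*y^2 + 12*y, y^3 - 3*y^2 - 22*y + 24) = 1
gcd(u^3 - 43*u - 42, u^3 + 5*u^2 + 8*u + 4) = u + 1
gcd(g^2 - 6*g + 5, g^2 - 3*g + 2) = g - 1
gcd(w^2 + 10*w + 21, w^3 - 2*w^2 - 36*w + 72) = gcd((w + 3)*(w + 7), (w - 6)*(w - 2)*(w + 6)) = 1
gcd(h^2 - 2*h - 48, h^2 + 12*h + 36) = h + 6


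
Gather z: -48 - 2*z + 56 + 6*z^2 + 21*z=6*z^2 + 19*z + 8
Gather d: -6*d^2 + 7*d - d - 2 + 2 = -6*d^2 + 6*d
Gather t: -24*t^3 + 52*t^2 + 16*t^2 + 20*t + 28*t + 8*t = -24*t^3 + 68*t^2 + 56*t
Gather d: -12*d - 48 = -12*d - 48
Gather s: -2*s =-2*s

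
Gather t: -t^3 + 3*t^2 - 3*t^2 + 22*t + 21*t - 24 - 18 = -t^3 + 43*t - 42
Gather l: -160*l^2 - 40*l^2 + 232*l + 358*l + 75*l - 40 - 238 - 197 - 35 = -200*l^2 + 665*l - 510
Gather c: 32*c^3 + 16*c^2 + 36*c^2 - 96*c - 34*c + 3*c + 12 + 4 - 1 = 32*c^3 + 52*c^2 - 127*c + 15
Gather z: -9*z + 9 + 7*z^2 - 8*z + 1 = 7*z^2 - 17*z + 10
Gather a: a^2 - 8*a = a^2 - 8*a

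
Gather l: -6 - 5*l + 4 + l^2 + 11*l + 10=l^2 + 6*l + 8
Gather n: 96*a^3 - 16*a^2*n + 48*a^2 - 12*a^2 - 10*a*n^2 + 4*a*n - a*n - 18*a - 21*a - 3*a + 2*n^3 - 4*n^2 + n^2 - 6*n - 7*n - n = 96*a^3 + 36*a^2 - 42*a + 2*n^3 + n^2*(-10*a - 3) + n*(-16*a^2 + 3*a - 14)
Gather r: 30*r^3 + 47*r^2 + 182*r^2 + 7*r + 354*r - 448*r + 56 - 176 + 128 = 30*r^3 + 229*r^2 - 87*r + 8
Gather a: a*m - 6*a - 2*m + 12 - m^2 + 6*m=a*(m - 6) - m^2 + 4*m + 12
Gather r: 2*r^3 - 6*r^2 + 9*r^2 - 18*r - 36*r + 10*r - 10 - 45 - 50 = 2*r^3 + 3*r^2 - 44*r - 105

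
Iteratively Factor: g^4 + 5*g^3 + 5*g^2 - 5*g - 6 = (g + 3)*(g^3 + 2*g^2 - g - 2) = (g + 2)*(g + 3)*(g^2 - 1) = (g - 1)*(g + 2)*(g + 3)*(g + 1)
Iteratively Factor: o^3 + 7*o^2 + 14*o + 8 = (o + 1)*(o^2 + 6*o + 8) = (o + 1)*(o + 2)*(o + 4)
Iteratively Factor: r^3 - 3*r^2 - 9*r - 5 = (r + 1)*(r^2 - 4*r - 5) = (r - 5)*(r + 1)*(r + 1)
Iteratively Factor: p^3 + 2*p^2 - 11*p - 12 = (p + 1)*(p^2 + p - 12) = (p + 1)*(p + 4)*(p - 3)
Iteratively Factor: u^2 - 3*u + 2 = (u - 1)*(u - 2)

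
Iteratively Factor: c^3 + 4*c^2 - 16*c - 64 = (c + 4)*(c^2 - 16) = (c - 4)*(c + 4)*(c + 4)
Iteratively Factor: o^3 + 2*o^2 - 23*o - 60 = (o + 4)*(o^2 - 2*o - 15) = (o - 5)*(o + 4)*(o + 3)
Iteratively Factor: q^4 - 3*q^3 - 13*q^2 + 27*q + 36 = (q + 3)*(q^3 - 6*q^2 + 5*q + 12) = (q - 3)*(q + 3)*(q^2 - 3*q - 4) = (q - 4)*(q - 3)*(q + 3)*(q + 1)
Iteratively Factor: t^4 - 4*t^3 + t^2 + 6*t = (t - 3)*(t^3 - t^2 - 2*t) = (t - 3)*(t - 2)*(t^2 + t) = t*(t - 3)*(t - 2)*(t + 1)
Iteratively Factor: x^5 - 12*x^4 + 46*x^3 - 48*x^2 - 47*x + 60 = (x + 1)*(x^4 - 13*x^3 + 59*x^2 - 107*x + 60) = (x - 4)*(x + 1)*(x^3 - 9*x^2 + 23*x - 15) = (x - 4)*(x - 3)*(x + 1)*(x^2 - 6*x + 5) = (x - 4)*(x - 3)*(x - 1)*(x + 1)*(x - 5)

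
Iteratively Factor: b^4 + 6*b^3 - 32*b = (b + 4)*(b^3 + 2*b^2 - 8*b) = b*(b + 4)*(b^2 + 2*b - 8) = b*(b - 2)*(b + 4)*(b + 4)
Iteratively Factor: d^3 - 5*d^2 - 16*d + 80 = (d - 5)*(d^2 - 16) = (d - 5)*(d - 4)*(d + 4)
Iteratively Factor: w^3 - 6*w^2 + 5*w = (w)*(w^2 - 6*w + 5) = w*(w - 1)*(w - 5)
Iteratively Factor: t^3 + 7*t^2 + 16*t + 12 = (t + 2)*(t^2 + 5*t + 6) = (t + 2)*(t + 3)*(t + 2)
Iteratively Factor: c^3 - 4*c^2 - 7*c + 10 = (c - 5)*(c^2 + c - 2) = (c - 5)*(c - 1)*(c + 2)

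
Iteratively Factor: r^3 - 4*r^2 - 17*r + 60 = (r - 3)*(r^2 - r - 20) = (r - 5)*(r - 3)*(r + 4)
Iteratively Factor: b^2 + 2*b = (b + 2)*(b)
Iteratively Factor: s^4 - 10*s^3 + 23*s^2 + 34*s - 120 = (s - 4)*(s^3 - 6*s^2 - s + 30) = (s - 4)*(s - 3)*(s^2 - 3*s - 10) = (s - 5)*(s - 4)*(s - 3)*(s + 2)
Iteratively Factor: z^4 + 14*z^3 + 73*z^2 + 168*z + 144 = (z + 3)*(z^3 + 11*z^2 + 40*z + 48) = (z + 3)*(z + 4)*(z^2 + 7*z + 12) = (z + 3)^2*(z + 4)*(z + 4)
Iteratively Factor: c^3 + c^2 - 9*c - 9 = (c + 1)*(c^2 - 9) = (c - 3)*(c + 1)*(c + 3)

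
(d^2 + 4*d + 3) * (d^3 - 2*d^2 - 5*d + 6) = d^5 + 2*d^4 - 10*d^3 - 20*d^2 + 9*d + 18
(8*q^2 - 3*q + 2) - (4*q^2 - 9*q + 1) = 4*q^2 + 6*q + 1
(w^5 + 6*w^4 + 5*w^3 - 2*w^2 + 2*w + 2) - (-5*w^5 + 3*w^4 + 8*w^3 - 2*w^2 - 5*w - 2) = 6*w^5 + 3*w^4 - 3*w^3 + 7*w + 4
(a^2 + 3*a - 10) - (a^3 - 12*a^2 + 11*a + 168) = -a^3 + 13*a^2 - 8*a - 178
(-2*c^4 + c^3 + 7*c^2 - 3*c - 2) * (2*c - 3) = -4*c^5 + 8*c^4 + 11*c^3 - 27*c^2 + 5*c + 6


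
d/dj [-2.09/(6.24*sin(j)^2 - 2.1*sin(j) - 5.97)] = (26.0832*sin(j) - 4.389)*cos(j)/(-6.24*sin(j)^2 + 2.1*sin(j) + 5.97)^2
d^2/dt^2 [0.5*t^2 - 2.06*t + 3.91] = 1.00000000000000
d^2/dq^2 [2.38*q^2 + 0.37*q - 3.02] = 4.76000000000000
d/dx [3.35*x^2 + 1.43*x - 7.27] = 6.7*x + 1.43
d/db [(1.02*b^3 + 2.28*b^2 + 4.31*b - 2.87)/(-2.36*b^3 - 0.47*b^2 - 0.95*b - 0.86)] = (8.88178419700125e-16*b^5 + 4.9014*b^4 + 18.4052*b^3 - 23.0915*b^2 - 6.6194*b - 6.4331)/(5.5696*b^6 + 2.2184*b^5 + 4.7049*b^4 + 4.9522*b^3 + 1.7109*b^2 + 1.634*b + 0.7396)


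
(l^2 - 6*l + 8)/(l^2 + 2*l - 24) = (l - 2)/(l + 6)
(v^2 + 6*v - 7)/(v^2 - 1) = (v + 7)/(v + 1)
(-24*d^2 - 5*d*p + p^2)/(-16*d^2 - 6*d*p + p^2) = (3*d + p)/(2*d + p)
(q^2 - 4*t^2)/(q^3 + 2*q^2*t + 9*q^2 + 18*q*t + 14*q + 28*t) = (q - 2*t)/(q^2 + 9*q + 14)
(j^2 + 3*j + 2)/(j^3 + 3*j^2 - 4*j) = (j^2 + 3*j + 2)/(j*(j^2 + 3*j - 4))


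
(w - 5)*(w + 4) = w^2 - w - 20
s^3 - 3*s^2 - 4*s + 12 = (s - 3)*(s - 2)*(s + 2)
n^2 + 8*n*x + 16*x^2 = (n + 4*x)^2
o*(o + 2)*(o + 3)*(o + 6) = o^4 + 11*o^3 + 36*o^2 + 36*o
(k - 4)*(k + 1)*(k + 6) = k^3 + 3*k^2 - 22*k - 24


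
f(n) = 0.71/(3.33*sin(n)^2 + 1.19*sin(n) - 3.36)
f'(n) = 0.71*(-6.66*sin(n)*cos(n) - 1.19*cos(n))/(3.33*sin(n)^2 + 1.19*sin(n) - 3.36)^2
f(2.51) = -0.47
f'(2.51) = 1.31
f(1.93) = 1.06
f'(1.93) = 4.10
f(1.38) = 0.70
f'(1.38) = -1.00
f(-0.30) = -0.21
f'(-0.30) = 0.05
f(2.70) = -0.32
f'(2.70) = 0.51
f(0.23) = -0.24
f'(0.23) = -0.22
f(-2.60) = -0.23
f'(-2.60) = -0.14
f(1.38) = 0.70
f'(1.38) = -1.00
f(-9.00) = -0.22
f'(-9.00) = -0.09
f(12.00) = -0.23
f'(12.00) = 0.15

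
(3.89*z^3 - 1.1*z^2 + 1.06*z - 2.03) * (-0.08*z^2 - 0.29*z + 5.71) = -0.3112*z^5 - 1.0401*z^4 + 22.4461*z^3 - 6.426*z^2 + 6.6413*z - 11.5913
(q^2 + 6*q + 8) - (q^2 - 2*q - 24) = 8*q + 32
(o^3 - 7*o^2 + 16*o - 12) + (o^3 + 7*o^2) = 2*o^3 + 16*o - 12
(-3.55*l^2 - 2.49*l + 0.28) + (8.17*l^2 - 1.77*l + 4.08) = 4.62*l^2 - 4.26*l + 4.36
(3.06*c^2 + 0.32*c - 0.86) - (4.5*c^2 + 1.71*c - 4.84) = -1.44*c^2 - 1.39*c + 3.98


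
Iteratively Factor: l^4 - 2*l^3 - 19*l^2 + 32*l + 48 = (l + 4)*(l^3 - 6*l^2 + 5*l + 12) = (l + 1)*(l + 4)*(l^2 - 7*l + 12) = (l - 4)*(l + 1)*(l + 4)*(l - 3)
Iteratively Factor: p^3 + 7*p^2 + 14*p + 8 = (p + 4)*(p^2 + 3*p + 2) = (p + 2)*(p + 4)*(p + 1)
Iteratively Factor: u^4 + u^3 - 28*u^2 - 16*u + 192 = (u - 4)*(u^3 + 5*u^2 - 8*u - 48) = (u - 4)*(u - 3)*(u^2 + 8*u + 16) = (u - 4)*(u - 3)*(u + 4)*(u + 4)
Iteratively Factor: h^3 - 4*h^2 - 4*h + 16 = (h + 2)*(h^2 - 6*h + 8) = (h - 4)*(h + 2)*(h - 2)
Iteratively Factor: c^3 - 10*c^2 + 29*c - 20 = (c - 4)*(c^2 - 6*c + 5) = (c - 4)*(c - 1)*(c - 5)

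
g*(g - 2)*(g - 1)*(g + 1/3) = g^4 - 8*g^3/3 + g^2 + 2*g/3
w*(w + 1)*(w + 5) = w^3 + 6*w^2 + 5*w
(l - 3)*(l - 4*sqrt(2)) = l^2 - 4*sqrt(2)*l - 3*l + 12*sqrt(2)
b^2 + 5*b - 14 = (b - 2)*(b + 7)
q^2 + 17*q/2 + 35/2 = (q + 7/2)*(q + 5)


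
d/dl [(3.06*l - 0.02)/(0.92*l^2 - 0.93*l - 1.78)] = (-2.8152*l^2 + 0.0367999999999999*l - 5.4654)/(0.8464*l^4 - 1.7112*l^3 - 2.4103*l^2 + 3.3108*l + 3.1684)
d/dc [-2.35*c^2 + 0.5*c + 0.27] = 0.5 - 4.7*c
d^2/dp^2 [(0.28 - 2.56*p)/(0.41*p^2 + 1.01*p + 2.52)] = (-(0.82*p + 1.01)*(1.64*p + 2.02)*(2.56*p - 0.28) + (6.2976*p + 4.9416)*(0.41*p^2 + 1.01*p + 2.52))/(0.41*p^2 + 1.01*p + 2.52)^3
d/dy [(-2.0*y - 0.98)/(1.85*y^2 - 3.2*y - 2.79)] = (3.7*y^2 + 3.626*y + 2.444)/(3.4225*y^4 - 11.84*y^3 - 0.0829999999999984*y^2 + 17.856*y + 7.7841)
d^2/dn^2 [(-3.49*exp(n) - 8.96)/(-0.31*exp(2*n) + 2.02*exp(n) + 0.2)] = (0.335389*exp(4*n) + 5.629662*exp(3*n) - 15.533976*exp(2*n) + 37.372504*exp(n) - 3.48024)*exp(n)/(0.029791*exp(6*n) - 0.582366*exp(5*n) + 3.737112*exp(4*n) - 7.490968*exp(3*n) - 2.41104*exp(2*n) - 0.2424*exp(n) - 0.008)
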